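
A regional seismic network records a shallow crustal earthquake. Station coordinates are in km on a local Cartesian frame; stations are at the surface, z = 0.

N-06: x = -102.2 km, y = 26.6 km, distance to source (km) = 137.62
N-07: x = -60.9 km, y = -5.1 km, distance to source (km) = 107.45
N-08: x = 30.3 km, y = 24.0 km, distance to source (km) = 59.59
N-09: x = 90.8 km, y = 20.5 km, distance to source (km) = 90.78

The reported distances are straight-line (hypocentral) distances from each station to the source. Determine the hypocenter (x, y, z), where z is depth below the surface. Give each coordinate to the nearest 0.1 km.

x ≈ 22.2 km, y ≈ 29.3 km, depth ≈ 58.8 km

Each station gives a sphere (x−x_i)² + (y−y_i)² + z² = d_i² (stations at z=0).
Subtracting the N-06 sphere from N-07 and N-08: z² cancels, leaving linear equations in x and y:
82.6 x − 63.4 y = -23.82
265.0 x − 5.2 y = 5729.99
Solving: x ≈ 22.197, y ≈ 29.295 km (keep extra digits for the depth step; rounded: 22.2, 29.3).
Then from the N-06 sphere: z² = 137.62² − (x + 102.2)² − (y − 26.6)² with x = 22.197, y = 29.295, so z ≈ 58.800 ≈ 58.8 km.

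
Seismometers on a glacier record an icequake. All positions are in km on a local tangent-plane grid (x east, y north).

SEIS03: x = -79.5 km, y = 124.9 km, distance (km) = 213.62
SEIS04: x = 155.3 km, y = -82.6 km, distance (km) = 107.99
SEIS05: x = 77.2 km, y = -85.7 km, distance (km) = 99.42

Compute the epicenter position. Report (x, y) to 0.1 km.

Circle about each station: (x + 79.5)² + (y − 124.9)² = 213.62²; (x − 155.3)² + (y + 82.6)² = 107.99²; (x − 77.2)² + (y + 85.7)² = 99.42².
Subtracting pairs of circle equations eliminates x²+y² and gives linear equations (the radical axes):
469.6 x − 415.0 y = 42992.25
313.4 x − 421.2 y = 27133.24
Solving the 2×2 system: x ≈ 101.1, y ≈ 10.8 km.

(101.1, 10.8)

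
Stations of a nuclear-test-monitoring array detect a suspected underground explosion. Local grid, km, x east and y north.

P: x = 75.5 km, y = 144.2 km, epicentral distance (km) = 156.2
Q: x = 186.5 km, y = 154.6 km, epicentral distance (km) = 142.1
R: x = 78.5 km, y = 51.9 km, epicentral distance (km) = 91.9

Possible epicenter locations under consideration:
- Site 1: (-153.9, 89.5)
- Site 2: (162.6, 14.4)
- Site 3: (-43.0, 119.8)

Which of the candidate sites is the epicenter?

For each candidate, compare |candidate − station| to the reported distance:
Site 1: residuals P 79.6, Q 204.5, R 143.5 → max 204.5 km
Site 2: residuals P 0.1, Q 0.1, R 0.2 → max 0.2 km
Site 3: residuals P 35.2, Q 90.0, R 47.3 → max 90.0 km
Only Site 2 has all residuals ≈ 0.

Site 2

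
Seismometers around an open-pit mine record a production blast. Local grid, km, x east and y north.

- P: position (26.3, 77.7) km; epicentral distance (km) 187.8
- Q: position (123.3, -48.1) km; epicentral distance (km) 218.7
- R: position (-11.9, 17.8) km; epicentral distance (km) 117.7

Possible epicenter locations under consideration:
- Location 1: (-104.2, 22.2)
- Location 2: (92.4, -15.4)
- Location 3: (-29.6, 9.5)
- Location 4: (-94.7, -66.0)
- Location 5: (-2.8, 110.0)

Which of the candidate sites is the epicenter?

For each candidate, compare |candidate − station| to the reported distance:
Location 1: residuals P 46.0, Q 19.4, R 25.3 → max 46.0 km
Location 2: residuals P 73.6, Q 173.7, R 8.2 → max 173.7 km
Location 3: residuals P 99.6, Q 55.3, R 98.2 → max 99.6 km
Location 4: residuals P 0.1, Q 0.0, R 0.1 → max 0.1 km
Location 5: residuals P 144.3, Q 16.5, R 25.1 → max 144.3 km
Only Location 4 has all residuals ≈ 0.

Location 4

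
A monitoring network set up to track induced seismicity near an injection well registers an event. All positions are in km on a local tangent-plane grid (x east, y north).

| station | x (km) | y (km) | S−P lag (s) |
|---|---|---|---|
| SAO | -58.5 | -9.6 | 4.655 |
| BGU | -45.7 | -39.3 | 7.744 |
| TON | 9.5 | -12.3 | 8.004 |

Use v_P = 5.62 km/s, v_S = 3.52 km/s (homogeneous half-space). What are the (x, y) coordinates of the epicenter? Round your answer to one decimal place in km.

x ≈ -50.4 km, y ≈ 33.5 km

Distance from S−P lag: d = Δt · v_P v_S / (v_P − v_S) = Δt · (5.62·3.52)/(5.62−3.52) ≈ 9.4202·Δt.
So d_SAO = 43.85, d_BGU = 72.95, d_TON = 75.40 km.
Circle about each station: (x + 58.5)² + (y + 9.6)² = 43.85²; (x + 45.7)² + (y + 39.3)² = 72.95²; (x − 9.5)² + (y + 12.3)² = 75.40².
Subtracting the SAO equation from the BGU and TON equations removes the quadratic terms:
25.6 x − 59.4 y = -3280.31
136.0 x − 5.4 y = -7035.21
Solving the 2×2 system: x ≈ -50.4, y ≈ 33.5 km.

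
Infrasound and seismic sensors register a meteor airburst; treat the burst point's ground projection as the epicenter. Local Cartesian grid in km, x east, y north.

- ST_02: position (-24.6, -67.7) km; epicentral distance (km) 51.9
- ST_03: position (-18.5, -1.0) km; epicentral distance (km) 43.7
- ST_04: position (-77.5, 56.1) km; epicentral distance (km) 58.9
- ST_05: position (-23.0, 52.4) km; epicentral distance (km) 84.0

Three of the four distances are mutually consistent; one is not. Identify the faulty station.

Solve using three stations at a time. Using ST_02, ST_03, ST_05 (subtract circle equations pairwise → linear system) gives (x, y) ≈ (-55.2, -25.4).
Distances from that point to each station vs reported:
  ST_02: calculated 52.2 vs reported 51.9 → residual 0.3 km
  ST_03: calculated 44.1 vs reported 43.7 → residual 0.4 km
  ST_04: calculated 84.5 vs reported 58.9 → residual 25.6 km
  ST_05: calculated 84.2 vs reported 84.0 → residual 0.2 km
ST_02, ST_03, ST_05 are mutually consistent (residuals ≈ 0); ST_04 is off by 25.6 km.

ST_04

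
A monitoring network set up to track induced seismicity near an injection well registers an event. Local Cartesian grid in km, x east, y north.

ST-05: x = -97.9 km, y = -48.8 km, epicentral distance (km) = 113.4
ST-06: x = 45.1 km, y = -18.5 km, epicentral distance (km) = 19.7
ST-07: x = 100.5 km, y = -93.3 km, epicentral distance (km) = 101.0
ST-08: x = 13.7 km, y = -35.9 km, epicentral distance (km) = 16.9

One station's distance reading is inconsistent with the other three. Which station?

ST-05

Solve using three stations at a time. Using ST-06, ST-07, ST-08 (subtract circle equations pairwise → linear system) gives (x, y) ≈ (26.4, -24.7).
Distances from that point to each station vs reported:
  ST-05: calculated 126.6 vs reported 113.4 → residual 13.2 km
  ST-06: calculated 19.7 vs reported 19.7 → residual 0.0 km
  ST-07: calculated 101.0 vs reported 101.0 → residual 0.0 km
  ST-08: calculated 16.9 vs reported 16.9 → residual 0.0 km
ST-06, ST-07, ST-08 are mutually consistent (residuals ≈ 0); ST-05 is off by 13.2 km.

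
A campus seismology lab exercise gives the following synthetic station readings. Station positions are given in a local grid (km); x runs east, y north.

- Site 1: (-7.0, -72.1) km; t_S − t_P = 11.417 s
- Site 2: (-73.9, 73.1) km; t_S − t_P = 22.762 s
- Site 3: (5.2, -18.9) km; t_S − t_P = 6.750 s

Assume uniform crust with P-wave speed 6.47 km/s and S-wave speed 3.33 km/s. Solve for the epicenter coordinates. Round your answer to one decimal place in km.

(51.5, -20.0)

Distance from S−P lag: d = Δt · v_P v_S / (v_P − v_S) = Δt · (6.47·3.33)/(6.47−3.33) ≈ 6.8615·Δt.
So d_Site 1 = 78.34, d_Site 2 = 156.18, d_Site 3 = 46.32 km.
Circle about each station: (x + 7.0)² + (y + 72.1)² = 78.34²; (x + 73.9)² + (y − 73.1)² = 156.18²; (x − 5.2)² + (y + 18.9)² = 46.32².
Subtracting the Site 1 equation from the Site 2 and Site 3 equations removes the quadratic terms:
-133.8 x + 290.4 y = -12697.63
24.4 x + 106.4 y = -871.55
Solving the 2×2 system: x ≈ 51.5, y ≈ -20.0 km.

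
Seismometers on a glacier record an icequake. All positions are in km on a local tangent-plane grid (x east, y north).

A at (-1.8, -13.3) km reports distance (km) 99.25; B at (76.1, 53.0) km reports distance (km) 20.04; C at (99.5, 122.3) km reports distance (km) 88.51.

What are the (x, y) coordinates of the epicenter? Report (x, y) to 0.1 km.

84.9 km east, 35.0 km north

Circle about each station: (x + 1.8)² + (y + 13.3)² = 99.25²; (x − 76.1)² + (y − 53.0)² = 20.04²; (x − 99.5)² + (y − 122.3)² = 88.51².
Subtracting pairs of circle equations eliminates x²+y² and gives linear equations (the radical axes):
155.8 x + 132.6 y = 17869.04
202.6 x + 271.2 y = 26693.95
Solving the 2×2 system: x ≈ 84.9, y ≈ 35.0 km.
Check against A (with the unrounded x, y): √((x + 1.8)²+(y + 13.3)²) = 99.25 ≈ 99.25 km. ✓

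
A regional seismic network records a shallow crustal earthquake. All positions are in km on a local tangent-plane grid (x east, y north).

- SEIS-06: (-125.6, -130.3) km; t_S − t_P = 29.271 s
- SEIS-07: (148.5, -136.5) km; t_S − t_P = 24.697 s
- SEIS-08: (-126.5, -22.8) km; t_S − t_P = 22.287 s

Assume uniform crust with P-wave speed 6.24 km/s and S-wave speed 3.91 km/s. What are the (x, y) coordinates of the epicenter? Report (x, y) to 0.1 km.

Distance from S−P lag: d = Δt · v_P v_S / (v_P − v_S) = Δt · (6.24·3.91)/(6.24−3.91) ≈ 10.4714·Δt.
So d_SEIS-06 = 306.51, d_SEIS-07 = 258.61, d_SEIS-08 = 233.38 km.
Circle about each station: (x + 125.6)² + (y + 130.3)² = 306.51²; (x − 148.5)² + (y + 136.5)² = 258.61²; (x + 126.5)² + (y + 22.8)² = 233.38².
Subtracting the SEIS-06 equation from the SEIS-07 and SEIS-08 equations removes the quadratic terms:
548.2 x − 12.4 y = 35000.30
-1.8 x + 215.0 y = 23250.80
Solving the 2×2 system: x ≈ 66.3, y ≈ 108.7 km.
Check against SEIS-06 (with the unrounded x, y): √((x + 125.6)²+(y + 130.3)²) = 306.51 ≈ 306.51 km. ✓

(66.3, 108.7)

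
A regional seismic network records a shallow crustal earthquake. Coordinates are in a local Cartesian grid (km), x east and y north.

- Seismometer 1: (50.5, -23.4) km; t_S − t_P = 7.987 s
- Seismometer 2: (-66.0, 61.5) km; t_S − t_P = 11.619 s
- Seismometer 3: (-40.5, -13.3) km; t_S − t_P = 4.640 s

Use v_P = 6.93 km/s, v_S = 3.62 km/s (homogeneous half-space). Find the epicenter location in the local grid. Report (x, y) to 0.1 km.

(-6.7, -3.6)

Distance from S−P lag: d = Δt · v_P v_S / (v_P − v_S) = Δt · (6.93·3.62)/(6.93−3.62) ≈ 7.5790·Δt.
So d_Seismometer 1 = 60.53, d_Seismometer 2 = 88.06, d_Seismometer 3 = 35.17 km.
Circle about each station: (x − 50.5)² + (y + 23.4)² = 60.53²; (x + 66.0)² + (y − 61.5)² = 88.06²; (x + 40.5)² + (y + 13.3)² = 35.17².
Subtracting the Seismometer 1 equation from the Seismometer 2 and Seismometer 3 equations removes the quadratic terms:
-233.0 x + 169.8 y = 949.76
-182.0 x + 20.2 y = 1146.28
Solving the 2×2 system: x ≈ -6.7, y ≈ -3.6 km.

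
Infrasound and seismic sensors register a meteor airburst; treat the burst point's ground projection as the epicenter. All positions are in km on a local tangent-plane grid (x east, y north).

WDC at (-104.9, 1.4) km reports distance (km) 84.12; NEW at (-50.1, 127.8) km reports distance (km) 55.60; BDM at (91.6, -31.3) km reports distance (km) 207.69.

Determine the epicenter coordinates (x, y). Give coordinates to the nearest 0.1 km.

Circle about each station: (x + 104.9)² + (y − 1.4)² = 84.12²; (x + 50.1)² + (y − 127.8)² = 55.60²; (x − 91.6)² + (y + 31.3)² = 207.69².
Subtracting pairs of circle equations eliminates x²+y² and gives linear equations (the radical axes):
109.6 x + 252.8 y = 11821.69
393.0 x − 65.4 y = -37694.68
Solving the 2×2 system: x ≈ -82.2, y ≈ 82.4 km.

x ≈ -82.2 km, y ≈ 82.4 km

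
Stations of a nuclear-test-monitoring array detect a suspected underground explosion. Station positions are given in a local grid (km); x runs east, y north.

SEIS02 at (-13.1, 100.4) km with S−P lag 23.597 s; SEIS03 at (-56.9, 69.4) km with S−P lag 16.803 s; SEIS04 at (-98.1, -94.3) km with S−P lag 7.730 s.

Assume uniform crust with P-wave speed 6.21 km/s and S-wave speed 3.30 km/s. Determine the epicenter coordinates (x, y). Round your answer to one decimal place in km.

Distance from S−P lag: d = Δt · v_P v_S / (v_P − v_S) = Δt · (6.21·3.30)/(6.21−3.30) ≈ 7.0423·Δt.
So d_SEIS02 = 166.18, d_SEIS03 = 118.33, d_SEIS04 = 54.44 km.
Circle about each station: (x + 13.1)² + (y − 100.4)² = 166.18²; (x + 56.9)² + (y − 69.4)² = 118.33²; (x + 98.1)² + (y + 94.3)² = 54.44².
Subtracting the SEIS02 equation from the SEIS03 and SEIS04 equations removes the quadratic terms:
-87.6 x − 62.0 y = 11416.00
-170.0 x − 389.4 y = 32916.41
Solving the 2×2 system: x ≈ -102.0, y ≈ -40.0 km.

x ≈ -102.0 km, y ≈ -40.0 km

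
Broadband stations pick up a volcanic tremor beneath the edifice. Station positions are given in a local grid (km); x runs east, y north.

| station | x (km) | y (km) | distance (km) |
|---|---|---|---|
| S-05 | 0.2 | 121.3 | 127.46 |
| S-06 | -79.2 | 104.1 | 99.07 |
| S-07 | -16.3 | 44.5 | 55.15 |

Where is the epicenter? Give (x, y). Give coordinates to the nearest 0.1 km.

Circle about each station: (x − 0.2)² + (y − 121.3)² = 127.46²; (x + 79.2)² + (y − 104.1)² = 99.07²; (x + 16.3)² + (y − 44.5)² = 55.15².
Subtracting the S-05 equation from the S-06 and S-07 equations removes the quadratic terms:
-158.8 x − 34.4 y = 8826.91
-33.0 x − 153.6 y = 736.74
Solving the 2×2 system: x ≈ -57.2, y ≈ 7.5 km.

(-57.2, 7.5)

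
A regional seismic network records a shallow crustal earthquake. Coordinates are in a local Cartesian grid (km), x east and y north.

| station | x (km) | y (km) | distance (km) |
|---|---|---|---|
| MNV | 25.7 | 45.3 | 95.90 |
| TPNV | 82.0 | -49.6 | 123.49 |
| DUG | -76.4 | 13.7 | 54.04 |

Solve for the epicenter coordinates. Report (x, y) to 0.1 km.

-39.1 km east, -25.4 km north

Circle about each station: (x − 25.7)² + (y − 45.3)² = 95.90²; (x − 82.0)² + (y + 49.6)² = 123.49²; (x + 76.4)² + (y − 13.7)² = 54.04².
Subtracting the MNV equation from the TPNV and DUG equations removes the quadratic terms:
112.6 x − 189.8 y = 418.61
-204.2 x − 63.2 y = 9588.56
Solving the 2×2 system: x ≈ -39.1, y ≈ -25.4 km.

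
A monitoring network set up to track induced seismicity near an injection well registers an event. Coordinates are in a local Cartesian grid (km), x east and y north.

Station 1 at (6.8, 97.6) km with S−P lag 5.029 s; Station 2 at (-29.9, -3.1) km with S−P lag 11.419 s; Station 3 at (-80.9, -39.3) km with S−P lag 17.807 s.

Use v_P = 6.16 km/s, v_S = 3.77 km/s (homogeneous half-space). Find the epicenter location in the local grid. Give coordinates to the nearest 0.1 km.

x ≈ 49.7 km, y ≈ 74.2 km

Distance from S−P lag: d = Δt · v_P v_S / (v_P − v_S) = Δt · (6.16·3.77)/(6.16−3.77) ≈ 9.7168·Δt.
So d_Station 1 = 48.87, d_Station 2 = 110.96, d_Station 3 = 173.03 km.
Circle about each station: (x − 6.8)² + (y − 97.6)² = 48.87²; (x + 29.9)² + (y + 3.1)² = 110.96²; (x + 80.9)² + (y + 39.3)² = 173.03².
Subtracting the Station 1 equation from the Station 2 and Station 3 equations removes the quadratic terms:
-73.4 x − 201.4 y = -18592.22
-175.4 x − 273.8 y = -29033.80
Solving the 2×2 system: x ≈ 49.7, y ≈ 74.2 km.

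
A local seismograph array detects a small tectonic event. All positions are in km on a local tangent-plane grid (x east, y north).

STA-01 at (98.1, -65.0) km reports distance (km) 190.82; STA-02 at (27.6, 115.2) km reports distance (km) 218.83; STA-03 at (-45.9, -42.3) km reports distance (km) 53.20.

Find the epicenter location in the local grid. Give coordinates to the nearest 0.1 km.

-92.7 km east, -67.6 km north

Circle about each station: (x − 98.1)² + (y + 65.0)² = 190.82²; (x − 27.6)² + (y − 115.2)² = 218.83²; (x + 45.9)² + (y + 42.3)² = 53.20².
Subtracting pairs of circle equations eliminates x²+y² and gives linear equations (the radical axes):
-141.0 x + 360.4 y = -11290.11
-288.0 x + 45.4 y = 23629.52
Solving the 2×2 system: x ≈ -92.7, y ≈ -67.6 km.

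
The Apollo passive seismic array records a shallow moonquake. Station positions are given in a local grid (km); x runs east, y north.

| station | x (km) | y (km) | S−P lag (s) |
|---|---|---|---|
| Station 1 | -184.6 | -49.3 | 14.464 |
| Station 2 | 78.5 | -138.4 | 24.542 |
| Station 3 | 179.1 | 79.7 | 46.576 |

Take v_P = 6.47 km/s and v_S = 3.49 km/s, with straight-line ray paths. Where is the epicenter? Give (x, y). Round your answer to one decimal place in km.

Distance from S−P lag: d = Δt · v_P v_S / (v_P − v_S) = Δt · (6.47·3.49)/(6.47−3.49) ≈ 7.5773·Δt.
So d_Station 1 = 109.60, d_Station 2 = 185.96, d_Station 3 = 352.92 km.
Circle about each station: (x + 184.6)² + (y + 49.3)² = 109.60²; (x − 78.5)² + (y + 138.4)² = 185.96²; (x − 179.1)² + (y − 79.7)² = 352.92².
Subtracting the Station 1 equation from the Station 2 and Station 3 equations removes the quadratic terms:
526.2 x − 178.2 y = -33759.80
727.4 x + 258.0 y = -110619.12
Solving the 2×2 system: x ≈ -107.1, y ≈ -126.8 km.
Check against Station 1 (with the unrounded x, y): √((x + 184.6)²+(y + 49.3)²) = 109.60 ≈ 109.60 km. ✓

-107.1 km east, -126.8 km north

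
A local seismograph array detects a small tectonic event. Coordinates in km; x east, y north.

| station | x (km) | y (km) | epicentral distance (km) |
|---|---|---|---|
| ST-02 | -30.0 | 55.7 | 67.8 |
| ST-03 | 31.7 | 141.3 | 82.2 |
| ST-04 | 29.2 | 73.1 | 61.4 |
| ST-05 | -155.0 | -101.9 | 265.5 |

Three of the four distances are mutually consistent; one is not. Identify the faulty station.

Solve using three stations at a time. Using ST-02, ST-04, ST-05 (subtract circle equations pairwise → linear system) gives (x, y) ≈ (-9.9, 120.4).
Distances from that point to each station vs reported:
  ST-02: calculated 67.8 vs reported 67.8 → residual 0.0 km
  ST-03: calculated 46.5 vs reported 82.2 → residual 35.7 km
  ST-04: calculated 61.4 vs reported 61.4 → residual 0.0 km
  ST-05: calculated 265.5 vs reported 265.5 → residual 0.0 km
ST-02, ST-04, ST-05 are mutually consistent (residuals ≈ 0); ST-03 is off by 35.7 km.

ST-03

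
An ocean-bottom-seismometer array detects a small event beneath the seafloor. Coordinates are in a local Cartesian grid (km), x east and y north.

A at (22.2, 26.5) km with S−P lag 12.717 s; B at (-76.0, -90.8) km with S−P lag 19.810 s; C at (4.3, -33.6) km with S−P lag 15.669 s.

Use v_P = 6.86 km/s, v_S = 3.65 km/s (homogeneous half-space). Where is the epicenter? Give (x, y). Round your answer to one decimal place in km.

(-69.8, 63.6)

Distance from S−P lag: d = Δt · v_P v_S / (v_P − v_S) = Δt · (6.86·3.65)/(6.86−3.65) ≈ 7.8003·Δt.
So d_A = 99.20, d_B = 154.52, d_C = 122.22 km.
Circle about each station: (x − 22.2)² + (y − 26.5)² = 99.20²; (x + 76.0)² + (y + 90.8)² = 154.52²; (x − 4.3)² + (y + 33.6)² = 122.22².
Subtracting pairs of circle equations eliminates x²+y² and gives linear equations (the radical axes):
-196.4 x − 234.6 y = -1210.24
-35.8 x − 120.2 y = -5144.73
Solving the 2×2 system: x ≈ -69.8, y ≈ 63.6 km.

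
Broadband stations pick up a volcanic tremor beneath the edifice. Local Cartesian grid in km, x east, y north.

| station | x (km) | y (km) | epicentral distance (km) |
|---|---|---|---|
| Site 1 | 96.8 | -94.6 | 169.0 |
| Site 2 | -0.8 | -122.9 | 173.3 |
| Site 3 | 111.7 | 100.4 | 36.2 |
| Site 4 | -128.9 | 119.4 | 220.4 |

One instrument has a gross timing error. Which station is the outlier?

Site 2

Solve using three stations at a time. Using Site 1, Site 3, Site 4 (subtract circle equations pairwise → linear system) gives (x, y) ≈ (86.8, 74.1).
Distances from that point to each station vs reported:
  Site 1: calculated 169.0 vs reported 169.0 → residual 0.0 km
  Site 2: calculated 215.6 vs reported 173.3 → residual 42.3 km
  Site 3: calculated 36.2 vs reported 36.2 → residual 0.0 km
  Site 4: calculated 220.4 vs reported 220.4 → residual 0.0 km
Site 1, Site 3, Site 4 are mutually consistent (residuals ≈ 0); Site 2 is off by 42.3 km.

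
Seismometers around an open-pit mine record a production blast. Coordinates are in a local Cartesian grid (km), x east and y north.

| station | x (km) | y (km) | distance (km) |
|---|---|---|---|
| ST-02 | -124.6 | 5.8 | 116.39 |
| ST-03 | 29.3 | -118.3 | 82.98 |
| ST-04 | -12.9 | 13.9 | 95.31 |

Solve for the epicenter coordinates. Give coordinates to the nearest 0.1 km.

Circle about each station: (x + 124.6)² + (y − 5.8)² = 116.39²; (x − 29.3)² + (y + 118.3)² = 82.98²; (x + 12.9)² + (y − 13.9)² = 95.31².
Subtracting pairs of circle equations eliminates x²+y² and gives linear equations (the radical axes):
307.8 x − 248.2 y = 5955.53
223.4 x + 16.2 y = -10736.54
Solving the 2×2 system: x ≈ -42.5, y ≈ -76.7 km.
Check against ST-02 (with the unrounded x, y): √((x + 124.6)²+(y − 5.8)²) = 116.39 ≈ 116.39 km. ✓

-42.5 km east, -76.7 km north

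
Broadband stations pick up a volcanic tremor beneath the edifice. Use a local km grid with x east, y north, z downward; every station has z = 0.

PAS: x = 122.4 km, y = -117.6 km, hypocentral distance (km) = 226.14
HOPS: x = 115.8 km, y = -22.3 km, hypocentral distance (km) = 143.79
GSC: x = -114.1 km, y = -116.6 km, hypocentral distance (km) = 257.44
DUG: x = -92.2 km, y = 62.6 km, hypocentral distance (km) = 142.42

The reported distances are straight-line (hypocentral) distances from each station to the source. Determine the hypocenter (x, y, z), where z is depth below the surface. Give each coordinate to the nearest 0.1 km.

(37.0, 84.2, 55.9)

Each station gives a sphere (x−x_i)² + (y−y_i)² + z² = d_i² (stations at z=0).
Subtracting the PAS sphere from HOPS and GSC: z² cancels, leaving linear equations in x and y:
-13.2 x + 190.6 y = 15559.15
-473.0 x + 2.0 y = -17333.20
Solving: x ≈ 37.001, y ≈ 84.195 km (keep extra digits for the depth step; rounded: 37.0, 84.2).
Then from the PAS sphere: z² = 226.14² − (x − 122.4)² − (y + 117.6)² with x = 37.001, y = 84.195, so z ≈ 55.902 ≈ 55.9 km.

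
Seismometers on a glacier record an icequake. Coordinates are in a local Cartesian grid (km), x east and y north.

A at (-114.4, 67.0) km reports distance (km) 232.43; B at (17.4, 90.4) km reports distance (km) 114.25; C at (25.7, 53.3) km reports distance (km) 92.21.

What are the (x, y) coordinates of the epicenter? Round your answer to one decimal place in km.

x ≈ 115.3 km, y ≈ 31.5 km

Circle about each station: (x + 114.4)² + (y − 67.0)² = 232.43²; (x − 17.4)² + (y − 90.4)² = 114.25²; (x − 25.7)² + (y − 53.3)² = 92.21².
Subtracting pairs of circle equations eliminates x²+y² and gives linear equations (the radical axes):
263.6 x + 46.8 y = 31869.20
280.2 x − 27.4 y = 31446.04
Solving the 2×2 system: x ≈ 115.3, y ≈ 31.5 km.
Check against A (with the unrounded x, y): √((x + 114.4)²+(y − 67.0)²) = 232.43 ≈ 232.43 km. ✓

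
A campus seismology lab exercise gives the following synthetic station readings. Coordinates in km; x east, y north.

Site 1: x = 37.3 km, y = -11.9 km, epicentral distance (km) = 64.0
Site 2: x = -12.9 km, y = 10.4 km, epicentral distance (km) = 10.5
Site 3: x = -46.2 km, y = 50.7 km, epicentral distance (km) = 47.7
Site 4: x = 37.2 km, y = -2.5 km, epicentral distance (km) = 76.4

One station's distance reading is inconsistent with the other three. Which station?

Site 4

Solve using three stations at a time. Using Site 1, Site 2, Site 3 (subtract circle equations pairwise → linear system) gives (x, y) ≈ (-23.2, 8.9).
Distances from that point to each station vs reported:
  Site 1: calculated 64.0 vs reported 64.0 → residual 0.0 km
  Site 2: calculated 10.4 vs reported 10.5 → residual 0.1 km
  Site 3: calculated 47.7 vs reported 47.7 → residual 0.0 km
  Site 4: calculated 61.5 vs reported 76.4 → residual 14.9 km
Site 1, Site 2, Site 3 are mutually consistent (residuals ≈ 0); Site 4 is off by 14.9 km.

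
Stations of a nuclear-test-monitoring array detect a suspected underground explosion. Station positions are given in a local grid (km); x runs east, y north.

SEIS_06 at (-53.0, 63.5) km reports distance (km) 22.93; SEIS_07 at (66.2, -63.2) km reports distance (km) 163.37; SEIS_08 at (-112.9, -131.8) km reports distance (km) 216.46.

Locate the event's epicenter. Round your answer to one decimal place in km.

Circle about each station: (x + 53.0)² + (y − 63.5)² = 22.93²; (x − 66.2)² + (y + 63.2)² = 163.37²; (x + 112.9)² + (y + 131.8)² = 216.46².
Subtracting the SEIS_06 equation from the SEIS_07 and SEIS_08 equations removes the quadratic terms:
238.4 x − 253.4 y = -24628.54
-119.8 x − 390.6 y = -23052.75
Solving the 2×2 system: x ≈ -30.6, y ≈ 68.4 km.
Check against SEIS_06 (with the unrounded x, y): √((x + 53.0)²+(y − 63.5)²) = 22.93 ≈ 22.93 km. ✓

(-30.6, 68.4)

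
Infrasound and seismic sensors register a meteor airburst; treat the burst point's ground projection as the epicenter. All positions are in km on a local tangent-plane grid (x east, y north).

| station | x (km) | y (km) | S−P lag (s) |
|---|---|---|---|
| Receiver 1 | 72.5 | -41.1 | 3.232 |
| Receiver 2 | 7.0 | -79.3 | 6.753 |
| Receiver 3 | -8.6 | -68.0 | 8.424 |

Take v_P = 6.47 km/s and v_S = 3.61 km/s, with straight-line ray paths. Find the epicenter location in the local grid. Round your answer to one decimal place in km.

x ≈ 60.1 km, y ≈ -64.4 km

Distance from S−P lag: d = Δt · v_P v_S / (v_P − v_S) = Δt · (6.47·3.61)/(6.47−3.61) ≈ 8.1667·Δt.
So d_Receiver 1 = 26.39, d_Receiver 2 = 55.15, d_Receiver 3 = 68.80 km.
Circle about each station: (x − 72.5)² + (y + 41.1)² = 26.39²; (x − 7.0)² + (y + 79.3)² = 55.15²; (x + 8.6)² + (y + 68.0)² = 68.80².
Subtracting the Receiver 1 equation from the Receiver 2 and Receiver 3 equations removes the quadratic terms:
-131.0 x − 76.4 y = -2953.06
-162.2 x − 53.8 y = -6284.51
Solving the 2×2 system: x ≈ 60.1, y ≈ -64.4 km.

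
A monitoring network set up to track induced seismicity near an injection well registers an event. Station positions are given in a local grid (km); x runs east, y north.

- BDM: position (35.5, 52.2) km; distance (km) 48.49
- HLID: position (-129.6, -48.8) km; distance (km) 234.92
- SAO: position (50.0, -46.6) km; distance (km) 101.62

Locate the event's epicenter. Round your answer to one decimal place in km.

Circle about each station: (x − 35.5)² + (y − 52.2)² = 48.49²; (x + 129.6)² + (y + 48.8)² = 234.92²; (x − 50.0)² + (y + 46.6)² = 101.62².
Subtracting pairs of circle equations eliminates x²+y² and gives linear equations (the radical axes):
-330.2 x − 202.0 y = -37643.62
29.0 x − 197.6 y = -7288.87
Solving the 2×2 system: x ≈ 83.9, y ≈ 49.2 km.

83.9 km east, 49.2 km north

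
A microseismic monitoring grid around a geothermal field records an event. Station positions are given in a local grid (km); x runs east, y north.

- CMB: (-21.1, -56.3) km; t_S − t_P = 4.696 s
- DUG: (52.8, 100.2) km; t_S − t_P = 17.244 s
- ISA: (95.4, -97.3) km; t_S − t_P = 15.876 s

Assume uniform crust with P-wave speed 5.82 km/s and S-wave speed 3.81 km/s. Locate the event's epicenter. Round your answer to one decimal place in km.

Distance from S−P lag: d = Δt · v_P v_S / (v_P − v_S) = Δt · (5.82·3.81)/(5.82−3.81) ≈ 11.0319·Δt.
So d_CMB = 51.81, d_DUG = 190.23, d_ISA = 175.14 km.
Circle about each station: (x + 21.1)² + (y + 56.3)² = 51.81²; (x − 52.8)² + (y − 100.2)² = 190.23²; (x − 95.4)² + (y + 97.3)² = 175.14².
Subtracting pairs of circle equations eliminates x²+y² and gives linear equations (the radical axes):
147.8 x + 313.0 y = -24290.20
233.0 x − 82.0 y = -13036.19
Solving the 2×2 system: x ≈ -71.4, y ≈ -43.9 km.

(-71.4, -43.9)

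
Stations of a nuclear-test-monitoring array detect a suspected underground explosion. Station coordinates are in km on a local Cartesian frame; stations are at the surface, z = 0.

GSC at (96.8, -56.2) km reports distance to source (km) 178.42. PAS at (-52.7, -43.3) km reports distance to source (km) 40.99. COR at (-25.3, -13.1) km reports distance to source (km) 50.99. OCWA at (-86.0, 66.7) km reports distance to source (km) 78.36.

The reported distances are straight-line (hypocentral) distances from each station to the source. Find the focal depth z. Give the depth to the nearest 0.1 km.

depth ≈ 9.1 km

Each station gives a sphere (x−x_i)² + (y−y_i)² + z² = d_i² (stations at z=0).
Subtracting the GSC sphere from PAS and COR: z² cancels, leaving linear equations in x and y:
-299.0 x + 25.8 y = 22277.02
-244.2 x + 86.2 y = 17516.74
Solving: x ≈ -75.403, y ≈ -10.401 km (keep extra digits for the depth step; rounded: -75.4, -10.4).
Then from the GSC sphere: z² = 178.42² − (x − 96.8)² − (y + 56.2)² with x = -75.403, y = -10.401, so z ≈ 9.071 ≈ 9.1 km.
Check against OCWA (with the unrounded solution): distance 78.35 ≈ 78.36 km. ✓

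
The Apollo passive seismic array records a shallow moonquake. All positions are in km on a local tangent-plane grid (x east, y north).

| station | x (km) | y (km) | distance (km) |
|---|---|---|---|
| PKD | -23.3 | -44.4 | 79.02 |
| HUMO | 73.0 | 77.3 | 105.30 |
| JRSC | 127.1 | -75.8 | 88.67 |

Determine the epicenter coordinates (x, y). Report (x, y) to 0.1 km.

53.6 km east, -26.2 km north

Circle about each station: (x + 23.3)² + (y + 44.4)² = 79.02²; (x − 73.0)² + (y − 77.3)² = 105.30²; (x − 127.1)² + (y + 75.8)² = 88.67².
Subtracting the PKD equation from the HUMO and JRSC equations removes the quadratic terms:
192.6 x + 243.4 y = 3946.11
300.8 x − 62.8 y = 17767.59
Solving the 2×2 system: x ≈ 53.6, y ≈ -26.2 km.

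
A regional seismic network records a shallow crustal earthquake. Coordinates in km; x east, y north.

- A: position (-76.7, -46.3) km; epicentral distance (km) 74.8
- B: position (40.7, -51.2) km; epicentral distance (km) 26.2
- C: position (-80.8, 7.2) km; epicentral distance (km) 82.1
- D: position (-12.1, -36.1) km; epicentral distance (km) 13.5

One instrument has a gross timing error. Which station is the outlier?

Solve using three stations at a time. Using A, C, D (subtract circle equations pairwise → linear system) gives (x, y) ≈ (-5.1, -24.6).
Distances from that point to each station vs reported:
  A: calculated 74.8 vs reported 74.8 → residual 0.0 km
  B: calculated 53.0 vs reported 26.2 → residual 26.8 km
  C: calculated 82.1 vs reported 82.1 → residual 0.0 km
  D: calculated 13.4 vs reported 13.5 → residual 0.1 km
A, C, D are mutually consistent (residuals ≈ 0); B is off by 26.8 km.

B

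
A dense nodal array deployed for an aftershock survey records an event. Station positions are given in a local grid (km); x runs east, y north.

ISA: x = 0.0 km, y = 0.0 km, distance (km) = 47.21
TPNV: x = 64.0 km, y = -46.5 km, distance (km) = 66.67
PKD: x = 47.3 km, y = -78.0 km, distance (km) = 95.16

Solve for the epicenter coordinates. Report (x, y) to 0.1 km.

(44.0, 17.1)

Circle about each station: x² + y² = 47.21²; (x − 64.0)² + (y + 46.5)² = 66.67²; (x − 47.3)² + (y + 78.0)² = 95.16².
Subtracting pairs of circle equations eliminates x²+y² and gives linear equations (the radical axes):
128.0 x − 93.0 y = 4042.15
94.6 x − 156.0 y = 1494.65
Solving the 2×2 system: x ≈ 44.0, y ≈ 17.1 km.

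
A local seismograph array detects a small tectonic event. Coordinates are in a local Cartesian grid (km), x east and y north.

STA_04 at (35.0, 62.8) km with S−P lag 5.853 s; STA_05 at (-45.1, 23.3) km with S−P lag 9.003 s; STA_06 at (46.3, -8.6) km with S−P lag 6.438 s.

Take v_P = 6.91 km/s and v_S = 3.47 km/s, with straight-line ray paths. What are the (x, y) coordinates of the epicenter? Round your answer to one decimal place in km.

Distance from S−P lag: d = Δt · v_P v_S / (v_P − v_S) = Δt · (6.91·3.47)/(6.91−3.47) ≈ 6.9703·Δt.
So d_STA_04 = 40.80, d_STA_05 = 62.75, d_STA_06 = 44.87 km.
Circle about each station: (x − 35.0)² + (y − 62.8)² = 40.80²; (x + 45.1)² + (y − 23.3)² = 62.75²; (x − 46.3)² + (y + 8.6)² = 44.87².
Subtracting pairs of circle equations eliminates x²+y² and gives linear equations (the radical axes):
-160.2 x − 79.0 y = -4864.86
22.6 x − 142.8 y = -3299.87
Solving the 2×2 system: x ≈ 17.6, y ≈ 25.9 km.

(17.6, 25.9)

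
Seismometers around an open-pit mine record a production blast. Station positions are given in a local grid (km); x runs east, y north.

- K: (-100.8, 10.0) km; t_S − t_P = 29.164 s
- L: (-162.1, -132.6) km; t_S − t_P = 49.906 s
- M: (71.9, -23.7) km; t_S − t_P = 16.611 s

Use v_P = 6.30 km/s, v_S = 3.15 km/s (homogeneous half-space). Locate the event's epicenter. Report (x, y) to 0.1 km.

(68.7, 80.9)

Distance from S−P lag: d = Δt · v_P v_S / (v_P − v_S) = Δt · (6.30·3.15)/(6.30−3.15) ≈ 6.3000·Δt.
So d_K = 183.73, d_L = 314.41, d_M = 104.65 km.
Circle about each station: (x + 100.8)² + (y − 10.0)² = 183.73²; (x + 162.1)² + (y + 132.6)² = 314.41²; (x − 71.9)² + (y + 23.7)² = 104.65².
Subtracting the K equation from the L and M equations removes the quadratic terms:
-122.6 x − 285.2 y = -31498.41
345.4 x − 67.4 y = 18275.75
Solving the 2×2 system: x ≈ 68.7, y ≈ 80.9 km.
Check against K (with the unrounded x, y): √((x + 100.8)²+(y − 10.0)²) = 183.74 ≈ 183.73 km. ✓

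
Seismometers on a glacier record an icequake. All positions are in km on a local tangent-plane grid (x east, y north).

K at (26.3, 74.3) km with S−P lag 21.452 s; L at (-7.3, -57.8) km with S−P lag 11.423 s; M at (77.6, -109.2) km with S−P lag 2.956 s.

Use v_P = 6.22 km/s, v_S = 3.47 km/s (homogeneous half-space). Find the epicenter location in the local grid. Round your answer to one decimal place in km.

(77.8, -86.0)

Distance from S−P lag: d = Δt · v_P v_S / (v_P − v_S) = Δt · (6.22·3.47)/(6.22−3.47) ≈ 7.8485·Δt.
So d_K = 168.37, d_L = 89.65, d_M = 23.20 km.
Circle about each station: (x − 26.3)² + (y − 74.3)² = 168.37²; (x + 7.3)² + (y + 57.8)² = 89.65²; (x − 77.6)² + (y + 109.2)² = 23.20².
Subtracting the K equation from the L and M equations removes the quadratic terms:
-67.2 x − 264.2 y = 17493.28
102.6 x − 367.0 y = 39544.44
Solving the 2×2 system: x ≈ 77.8, y ≈ -86.0 km.
Check against K (with the unrounded x, y): √((x − 26.3)²+(y − 74.3)²) = 168.37 ≈ 168.37 km. ✓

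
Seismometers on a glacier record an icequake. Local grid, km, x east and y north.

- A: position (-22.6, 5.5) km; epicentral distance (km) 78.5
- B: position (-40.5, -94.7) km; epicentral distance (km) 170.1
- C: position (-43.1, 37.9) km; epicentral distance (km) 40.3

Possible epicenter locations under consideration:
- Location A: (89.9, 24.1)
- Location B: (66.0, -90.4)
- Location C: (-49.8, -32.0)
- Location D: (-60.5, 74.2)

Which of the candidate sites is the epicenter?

For each candidate, compare |candidate − station| to the reported distance:
Location A: residuals A 35.5, B 6.3, C 93.4 → max 93.4 km
Location B: residuals A 52.1, B 63.5, C 128.1 → max 128.1 km
Location C: residuals A 32.2, B 106.7, C 29.9 → max 106.7 km
Location D: residuals A 0.0, B 0.0, C 0.0 → max 0.0 km
Only Location D has all residuals ≈ 0.

Location D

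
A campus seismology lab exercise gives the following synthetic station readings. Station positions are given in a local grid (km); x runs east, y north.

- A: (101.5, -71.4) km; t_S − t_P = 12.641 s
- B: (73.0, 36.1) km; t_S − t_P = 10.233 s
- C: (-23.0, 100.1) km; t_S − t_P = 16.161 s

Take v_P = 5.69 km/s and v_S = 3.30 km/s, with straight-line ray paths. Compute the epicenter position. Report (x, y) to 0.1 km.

Distance from S−P lag: d = Δt · v_P v_S / (v_P − v_S) = Δt · (5.69·3.30)/(5.69−3.30) ≈ 7.8565·Δt.
So d_A = 99.31, d_B = 80.40, d_C = 126.97 km.
Circle about each station: (x − 101.5)² + (y + 71.4)² = 99.31²; (x − 73.0)² + (y − 36.1)² = 80.40²; (x + 23.0)² + (y − 100.1)² = 126.97².
Subtracting the A equation from the B and C equations removes the quadratic terms:
-57.0 x + 215.0 y = -5369.68
-249.0 x + 343.0 y = -11110.10
Solving the 2×2 system: x ≈ 16.1, y ≈ -20.7 km.

16.1 km east, -20.7 km north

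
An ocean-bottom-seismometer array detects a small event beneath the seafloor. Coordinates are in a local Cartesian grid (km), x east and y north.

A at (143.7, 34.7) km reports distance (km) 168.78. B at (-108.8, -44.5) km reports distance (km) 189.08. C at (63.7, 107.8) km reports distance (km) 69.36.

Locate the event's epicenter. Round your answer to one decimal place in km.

Circle about each station: (x − 143.7)² + (y − 34.7)² = 168.78²; (x + 108.8)² + (y + 44.5)² = 189.08²; (x − 63.7)² + (y − 107.8)² = 69.36².
Subtracting pairs of circle equations eliminates x²+y² and gives linear equations (the radical axes):
-505.0 x − 158.4 y = -15300.65
-160.0 x + 146.2 y = 17500.63
Solving the 2×2 system: x ≈ -5.4, y ≈ 113.8 km.
Check against A (with the unrounded x, y): √((x − 143.7)²+(y − 34.7)²) = 168.78 ≈ 168.78 km. ✓

(-5.4, 113.8)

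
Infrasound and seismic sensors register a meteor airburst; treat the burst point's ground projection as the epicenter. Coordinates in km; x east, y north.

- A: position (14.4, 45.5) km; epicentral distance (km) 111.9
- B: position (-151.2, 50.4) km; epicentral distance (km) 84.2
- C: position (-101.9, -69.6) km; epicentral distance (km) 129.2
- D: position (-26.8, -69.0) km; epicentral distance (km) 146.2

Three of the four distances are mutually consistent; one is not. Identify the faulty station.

Solve using three stations at a time. Using A, C, D (subtract circle equations pairwise → linear system) gives (x, y) ≈ (-96.5, 59.4).
Distances from that point to each station vs reported:
  A: calculated 111.8 vs reported 111.9 → residual 0.1 km
  B: calculated 55.4 vs reported 84.2 → residual 28.8 km
  C: calculated 129.1 vs reported 129.2 → residual 0.1 km
  D: calculated 146.1 vs reported 146.2 → residual 0.1 km
A, C, D are mutually consistent (residuals ≈ 0); B is off by 28.8 km.

B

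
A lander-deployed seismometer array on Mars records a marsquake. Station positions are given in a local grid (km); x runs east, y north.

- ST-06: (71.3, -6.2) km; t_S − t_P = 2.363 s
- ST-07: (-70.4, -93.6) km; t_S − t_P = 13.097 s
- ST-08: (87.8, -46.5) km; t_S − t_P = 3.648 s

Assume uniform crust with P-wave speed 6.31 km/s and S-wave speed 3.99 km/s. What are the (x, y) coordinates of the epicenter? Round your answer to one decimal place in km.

x ≈ 54.3 km, y ≈ -25.4 km

Distance from S−P lag: d = Δt · v_P v_S / (v_P − v_S) = Δt · (6.31·3.99)/(6.31−3.99) ≈ 10.8521·Δt.
So d_ST-06 = 25.64, d_ST-07 = 142.13, d_ST-08 = 39.59 km.
Circle about each station: (x − 71.3)² + (y + 6.2)² = 25.64²; (x + 70.4)² + (y + 93.6)² = 142.13²; (x − 87.8)² + (y + 46.5)² = 39.59².
Subtracting pairs of circle equations eliminates x²+y² and gives linear equations (the radical axes):
-283.4 x − 174.8 y = -10948.54
33.0 x − 80.6 y = 3839.00
Solving the 2×2 system: x ≈ 54.3, y ≈ -25.4 km.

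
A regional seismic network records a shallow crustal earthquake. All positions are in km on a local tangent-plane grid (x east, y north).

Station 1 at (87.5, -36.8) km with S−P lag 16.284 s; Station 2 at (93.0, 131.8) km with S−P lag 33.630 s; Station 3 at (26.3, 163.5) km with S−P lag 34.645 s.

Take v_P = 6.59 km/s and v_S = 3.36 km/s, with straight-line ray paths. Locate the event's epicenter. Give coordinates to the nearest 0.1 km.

-19.2 km east, -69.6 km north

Distance from S−P lag: d = Δt · v_P v_S / (v_P − v_S) = Δt · (6.59·3.36)/(6.59−3.36) ≈ 6.8552·Δt.
So d_Station 1 = 111.63, d_Station 2 = 230.54, d_Station 3 = 237.50 km.
Circle about each station: (x − 87.5)² + (y + 36.8)² = 111.63²; (x − 93.0)² + (y − 131.8)² = 230.54²; (x − 26.3)² + (y − 163.5)² = 237.50².
Subtracting the Station 1 equation from the Station 2 and Station 3 equations removes the quadratic terms:
11.0 x + 337.2 y = -23677.68
-122.4 x + 400.6 y = -25531.54
Solving the 2×2 system: x ≈ -19.2, y ≈ -69.6 km.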